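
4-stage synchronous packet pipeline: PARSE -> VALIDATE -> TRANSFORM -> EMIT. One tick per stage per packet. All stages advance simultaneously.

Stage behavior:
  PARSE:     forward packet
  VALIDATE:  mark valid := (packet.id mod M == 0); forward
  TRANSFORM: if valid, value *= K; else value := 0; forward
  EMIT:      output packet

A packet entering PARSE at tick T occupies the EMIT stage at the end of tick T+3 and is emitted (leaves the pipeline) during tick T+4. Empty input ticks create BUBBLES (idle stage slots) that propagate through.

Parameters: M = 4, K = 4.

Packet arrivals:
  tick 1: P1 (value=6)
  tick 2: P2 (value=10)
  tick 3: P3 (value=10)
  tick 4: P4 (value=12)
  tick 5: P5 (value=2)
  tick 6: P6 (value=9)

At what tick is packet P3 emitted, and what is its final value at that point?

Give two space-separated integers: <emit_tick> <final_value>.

Answer: 7 0

Derivation:
Tick 1: [PARSE:P1(v=6,ok=F), VALIDATE:-, TRANSFORM:-, EMIT:-] out:-; in:P1
Tick 2: [PARSE:P2(v=10,ok=F), VALIDATE:P1(v=6,ok=F), TRANSFORM:-, EMIT:-] out:-; in:P2
Tick 3: [PARSE:P3(v=10,ok=F), VALIDATE:P2(v=10,ok=F), TRANSFORM:P1(v=0,ok=F), EMIT:-] out:-; in:P3
Tick 4: [PARSE:P4(v=12,ok=F), VALIDATE:P3(v=10,ok=F), TRANSFORM:P2(v=0,ok=F), EMIT:P1(v=0,ok=F)] out:-; in:P4
Tick 5: [PARSE:P5(v=2,ok=F), VALIDATE:P4(v=12,ok=T), TRANSFORM:P3(v=0,ok=F), EMIT:P2(v=0,ok=F)] out:P1(v=0); in:P5
Tick 6: [PARSE:P6(v=9,ok=F), VALIDATE:P5(v=2,ok=F), TRANSFORM:P4(v=48,ok=T), EMIT:P3(v=0,ok=F)] out:P2(v=0); in:P6
Tick 7: [PARSE:-, VALIDATE:P6(v=9,ok=F), TRANSFORM:P5(v=0,ok=F), EMIT:P4(v=48,ok=T)] out:P3(v=0); in:-
Tick 8: [PARSE:-, VALIDATE:-, TRANSFORM:P6(v=0,ok=F), EMIT:P5(v=0,ok=F)] out:P4(v=48); in:-
Tick 9: [PARSE:-, VALIDATE:-, TRANSFORM:-, EMIT:P6(v=0,ok=F)] out:P5(v=0); in:-
Tick 10: [PARSE:-, VALIDATE:-, TRANSFORM:-, EMIT:-] out:P6(v=0); in:-
P3: arrives tick 3, valid=False (id=3, id%4=3), emit tick 7, final value 0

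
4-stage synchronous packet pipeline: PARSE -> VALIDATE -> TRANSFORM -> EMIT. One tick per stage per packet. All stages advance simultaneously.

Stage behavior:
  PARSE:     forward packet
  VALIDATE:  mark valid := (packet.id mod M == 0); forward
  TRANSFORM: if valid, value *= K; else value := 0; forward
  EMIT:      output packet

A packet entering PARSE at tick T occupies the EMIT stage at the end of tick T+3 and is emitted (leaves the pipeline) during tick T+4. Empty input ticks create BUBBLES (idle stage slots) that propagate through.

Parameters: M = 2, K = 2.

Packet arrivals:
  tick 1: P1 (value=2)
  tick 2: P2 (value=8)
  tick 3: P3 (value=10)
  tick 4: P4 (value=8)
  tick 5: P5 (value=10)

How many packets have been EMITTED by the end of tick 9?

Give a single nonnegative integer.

Tick 1: [PARSE:P1(v=2,ok=F), VALIDATE:-, TRANSFORM:-, EMIT:-] out:-; in:P1
Tick 2: [PARSE:P2(v=8,ok=F), VALIDATE:P1(v=2,ok=F), TRANSFORM:-, EMIT:-] out:-; in:P2
Tick 3: [PARSE:P3(v=10,ok=F), VALIDATE:P2(v=8,ok=T), TRANSFORM:P1(v=0,ok=F), EMIT:-] out:-; in:P3
Tick 4: [PARSE:P4(v=8,ok=F), VALIDATE:P3(v=10,ok=F), TRANSFORM:P2(v=16,ok=T), EMIT:P1(v=0,ok=F)] out:-; in:P4
Tick 5: [PARSE:P5(v=10,ok=F), VALIDATE:P4(v=8,ok=T), TRANSFORM:P3(v=0,ok=F), EMIT:P2(v=16,ok=T)] out:P1(v=0); in:P5
Tick 6: [PARSE:-, VALIDATE:P5(v=10,ok=F), TRANSFORM:P4(v=16,ok=T), EMIT:P3(v=0,ok=F)] out:P2(v=16); in:-
Tick 7: [PARSE:-, VALIDATE:-, TRANSFORM:P5(v=0,ok=F), EMIT:P4(v=16,ok=T)] out:P3(v=0); in:-
Tick 8: [PARSE:-, VALIDATE:-, TRANSFORM:-, EMIT:P5(v=0,ok=F)] out:P4(v=16); in:-
Tick 9: [PARSE:-, VALIDATE:-, TRANSFORM:-, EMIT:-] out:P5(v=0); in:-
Emitted by tick 9: ['P1', 'P2', 'P3', 'P4', 'P5']

Answer: 5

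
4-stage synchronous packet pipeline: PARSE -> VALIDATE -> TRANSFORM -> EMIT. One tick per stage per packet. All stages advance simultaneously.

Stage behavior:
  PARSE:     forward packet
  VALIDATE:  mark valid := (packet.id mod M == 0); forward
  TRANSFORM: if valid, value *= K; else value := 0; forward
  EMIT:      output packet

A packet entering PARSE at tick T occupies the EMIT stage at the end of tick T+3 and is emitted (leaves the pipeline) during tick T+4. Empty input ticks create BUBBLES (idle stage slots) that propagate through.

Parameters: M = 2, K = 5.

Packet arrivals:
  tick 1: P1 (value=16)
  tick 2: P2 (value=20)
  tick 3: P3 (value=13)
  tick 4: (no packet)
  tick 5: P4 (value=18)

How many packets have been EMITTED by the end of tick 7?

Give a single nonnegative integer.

Answer: 3

Derivation:
Tick 1: [PARSE:P1(v=16,ok=F), VALIDATE:-, TRANSFORM:-, EMIT:-] out:-; in:P1
Tick 2: [PARSE:P2(v=20,ok=F), VALIDATE:P1(v=16,ok=F), TRANSFORM:-, EMIT:-] out:-; in:P2
Tick 3: [PARSE:P3(v=13,ok=F), VALIDATE:P2(v=20,ok=T), TRANSFORM:P1(v=0,ok=F), EMIT:-] out:-; in:P3
Tick 4: [PARSE:-, VALIDATE:P3(v=13,ok=F), TRANSFORM:P2(v=100,ok=T), EMIT:P1(v=0,ok=F)] out:-; in:-
Tick 5: [PARSE:P4(v=18,ok=F), VALIDATE:-, TRANSFORM:P3(v=0,ok=F), EMIT:P2(v=100,ok=T)] out:P1(v=0); in:P4
Tick 6: [PARSE:-, VALIDATE:P4(v=18,ok=T), TRANSFORM:-, EMIT:P3(v=0,ok=F)] out:P2(v=100); in:-
Tick 7: [PARSE:-, VALIDATE:-, TRANSFORM:P4(v=90,ok=T), EMIT:-] out:P3(v=0); in:-
Emitted by tick 7: ['P1', 'P2', 'P3']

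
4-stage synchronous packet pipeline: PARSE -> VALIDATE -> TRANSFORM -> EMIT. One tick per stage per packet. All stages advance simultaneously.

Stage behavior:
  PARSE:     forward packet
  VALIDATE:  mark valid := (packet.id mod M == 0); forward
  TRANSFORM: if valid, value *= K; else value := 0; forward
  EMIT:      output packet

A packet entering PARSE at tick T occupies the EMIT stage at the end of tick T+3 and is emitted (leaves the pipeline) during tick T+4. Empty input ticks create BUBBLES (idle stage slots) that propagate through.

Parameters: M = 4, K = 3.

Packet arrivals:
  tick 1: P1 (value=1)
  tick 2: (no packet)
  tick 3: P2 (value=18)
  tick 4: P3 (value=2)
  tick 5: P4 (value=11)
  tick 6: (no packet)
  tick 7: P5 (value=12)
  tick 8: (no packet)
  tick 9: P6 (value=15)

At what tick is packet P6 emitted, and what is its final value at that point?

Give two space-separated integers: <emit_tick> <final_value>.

Answer: 13 0

Derivation:
Tick 1: [PARSE:P1(v=1,ok=F), VALIDATE:-, TRANSFORM:-, EMIT:-] out:-; in:P1
Tick 2: [PARSE:-, VALIDATE:P1(v=1,ok=F), TRANSFORM:-, EMIT:-] out:-; in:-
Tick 3: [PARSE:P2(v=18,ok=F), VALIDATE:-, TRANSFORM:P1(v=0,ok=F), EMIT:-] out:-; in:P2
Tick 4: [PARSE:P3(v=2,ok=F), VALIDATE:P2(v=18,ok=F), TRANSFORM:-, EMIT:P1(v=0,ok=F)] out:-; in:P3
Tick 5: [PARSE:P4(v=11,ok=F), VALIDATE:P3(v=2,ok=F), TRANSFORM:P2(v=0,ok=F), EMIT:-] out:P1(v=0); in:P4
Tick 6: [PARSE:-, VALIDATE:P4(v=11,ok=T), TRANSFORM:P3(v=0,ok=F), EMIT:P2(v=0,ok=F)] out:-; in:-
Tick 7: [PARSE:P5(v=12,ok=F), VALIDATE:-, TRANSFORM:P4(v=33,ok=T), EMIT:P3(v=0,ok=F)] out:P2(v=0); in:P5
Tick 8: [PARSE:-, VALIDATE:P5(v=12,ok=F), TRANSFORM:-, EMIT:P4(v=33,ok=T)] out:P3(v=0); in:-
Tick 9: [PARSE:P6(v=15,ok=F), VALIDATE:-, TRANSFORM:P5(v=0,ok=F), EMIT:-] out:P4(v=33); in:P6
Tick 10: [PARSE:-, VALIDATE:P6(v=15,ok=F), TRANSFORM:-, EMIT:P5(v=0,ok=F)] out:-; in:-
Tick 11: [PARSE:-, VALIDATE:-, TRANSFORM:P6(v=0,ok=F), EMIT:-] out:P5(v=0); in:-
Tick 12: [PARSE:-, VALIDATE:-, TRANSFORM:-, EMIT:P6(v=0,ok=F)] out:-; in:-
Tick 13: [PARSE:-, VALIDATE:-, TRANSFORM:-, EMIT:-] out:P6(v=0); in:-
P6: arrives tick 9, valid=False (id=6, id%4=2), emit tick 13, final value 0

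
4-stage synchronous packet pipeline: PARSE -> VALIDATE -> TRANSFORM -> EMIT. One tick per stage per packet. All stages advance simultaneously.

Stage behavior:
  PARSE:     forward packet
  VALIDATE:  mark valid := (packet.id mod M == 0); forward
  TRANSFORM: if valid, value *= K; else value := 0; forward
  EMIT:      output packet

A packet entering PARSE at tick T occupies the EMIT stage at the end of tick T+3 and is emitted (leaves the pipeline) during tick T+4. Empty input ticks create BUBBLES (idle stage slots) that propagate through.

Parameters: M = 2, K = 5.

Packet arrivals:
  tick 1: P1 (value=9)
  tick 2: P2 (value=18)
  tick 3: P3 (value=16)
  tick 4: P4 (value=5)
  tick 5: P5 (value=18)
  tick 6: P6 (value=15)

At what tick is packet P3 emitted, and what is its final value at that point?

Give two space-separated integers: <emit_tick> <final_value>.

Answer: 7 0

Derivation:
Tick 1: [PARSE:P1(v=9,ok=F), VALIDATE:-, TRANSFORM:-, EMIT:-] out:-; in:P1
Tick 2: [PARSE:P2(v=18,ok=F), VALIDATE:P1(v=9,ok=F), TRANSFORM:-, EMIT:-] out:-; in:P2
Tick 3: [PARSE:P3(v=16,ok=F), VALIDATE:P2(v=18,ok=T), TRANSFORM:P1(v=0,ok=F), EMIT:-] out:-; in:P3
Tick 4: [PARSE:P4(v=5,ok=F), VALIDATE:P3(v=16,ok=F), TRANSFORM:P2(v=90,ok=T), EMIT:P1(v=0,ok=F)] out:-; in:P4
Tick 5: [PARSE:P5(v=18,ok=F), VALIDATE:P4(v=5,ok=T), TRANSFORM:P3(v=0,ok=F), EMIT:P2(v=90,ok=T)] out:P1(v=0); in:P5
Tick 6: [PARSE:P6(v=15,ok=F), VALIDATE:P5(v=18,ok=F), TRANSFORM:P4(v=25,ok=T), EMIT:P3(v=0,ok=F)] out:P2(v=90); in:P6
Tick 7: [PARSE:-, VALIDATE:P6(v=15,ok=T), TRANSFORM:P5(v=0,ok=F), EMIT:P4(v=25,ok=T)] out:P3(v=0); in:-
Tick 8: [PARSE:-, VALIDATE:-, TRANSFORM:P6(v=75,ok=T), EMIT:P5(v=0,ok=F)] out:P4(v=25); in:-
Tick 9: [PARSE:-, VALIDATE:-, TRANSFORM:-, EMIT:P6(v=75,ok=T)] out:P5(v=0); in:-
Tick 10: [PARSE:-, VALIDATE:-, TRANSFORM:-, EMIT:-] out:P6(v=75); in:-
P3: arrives tick 3, valid=False (id=3, id%2=1), emit tick 7, final value 0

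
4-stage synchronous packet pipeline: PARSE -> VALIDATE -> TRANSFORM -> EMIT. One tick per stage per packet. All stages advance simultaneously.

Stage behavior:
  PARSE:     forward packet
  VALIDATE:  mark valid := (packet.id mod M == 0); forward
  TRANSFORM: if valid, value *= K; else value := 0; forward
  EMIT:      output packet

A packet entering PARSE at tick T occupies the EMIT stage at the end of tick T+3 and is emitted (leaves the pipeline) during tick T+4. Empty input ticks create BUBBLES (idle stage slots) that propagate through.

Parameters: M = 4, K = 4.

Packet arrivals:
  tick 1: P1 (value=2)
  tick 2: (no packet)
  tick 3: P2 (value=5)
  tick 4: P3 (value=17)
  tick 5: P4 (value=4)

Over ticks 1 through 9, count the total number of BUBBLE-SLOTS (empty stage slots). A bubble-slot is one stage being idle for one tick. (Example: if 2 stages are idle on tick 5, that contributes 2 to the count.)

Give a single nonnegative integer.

Answer: 20

Derivation:
Tick 1: [PARSE:P1(v=2,ok=F), VALIDATE:-, TRANSFORM:-, EMIT:-] out:-; bubbles=3
Tick 2: [PARSE:-, VALIDATE:P1(v=2,ok=F), TRANSFORM:-, EMIT:-] out:-; bubbles=3
Tick 3: [PARSE:P2(v=5,ok=F), VALIDATE:-, TRANSFORM:P1(v=0,ok=F), EMIT:-] out:-; bubbles=2
Tick 4: [PARSE:P3(v=17,ok=F), VALIDATE:P2(v=5,ok=F), TRANSFORM:-, EMIT:P1(v=0,ok=F)] out:-; bubbles=1
Tick 5: [PARSE:P4(v=4,ok=F), VALIDATE:P3(v=17,ok=F), TRANSFORM:P2(v=0,ok=F), EMIT:-] out:P1(v=0); bubbles=1
Tick 6: [PARSE:-, VALIDATE:P4(v=4,ok=T), TRANSFORM:P3(v=0,ok=F), EMIT:P2(v=0,ok=F)] out:-; bubbles=1
Tick 7: [PARSE:-, VALIDATE:-, TRANSFORM:P4(v=16,ok=T), EMIT:P3(v=0,ok=F)] out:P2(v=0); bubbles=2
Tick 8: [PARSE:-, VALIDATE:-, TRANSFORM:-, EMIT:P4(v=16,ok=T)] out:P3(v=0); bubbles=3
Tick 9: [PARSE:-, VALIDATE:-, TRANSFORM:-, EMIT:-] out:P4(v=16); bubbles=4
Total bubble-slots: 20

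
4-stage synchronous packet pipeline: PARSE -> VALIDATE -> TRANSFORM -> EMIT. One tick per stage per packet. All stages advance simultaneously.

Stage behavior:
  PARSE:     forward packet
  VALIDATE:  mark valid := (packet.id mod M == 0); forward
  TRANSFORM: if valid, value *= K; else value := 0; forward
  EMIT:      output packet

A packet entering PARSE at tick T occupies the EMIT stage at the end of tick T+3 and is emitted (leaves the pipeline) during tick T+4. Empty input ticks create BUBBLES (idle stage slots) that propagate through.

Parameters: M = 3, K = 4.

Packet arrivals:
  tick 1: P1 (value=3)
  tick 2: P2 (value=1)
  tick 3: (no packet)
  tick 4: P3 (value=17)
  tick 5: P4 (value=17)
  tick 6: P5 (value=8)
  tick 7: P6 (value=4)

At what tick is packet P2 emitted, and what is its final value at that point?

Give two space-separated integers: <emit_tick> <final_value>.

Answer: 6 0

Derivation:
Tick 1: [PARSE:P1(v=3,ok=F), VALIDATE:-, TRANSFORM:-, EMIT:-] out:-; in:P1
Tick 2: [PARSE:P2(v=1,ok=F), VALIDATE:P1(v=3,ok=F), TRANSFORM:-, EMIT:-] out:-; in:P2
Tick 3: [PARSE:-, VALIDATE:P2(v=1,ok=F), TRANSFORM:P1(v=0,ok=F), EMIT:-] out:-; in:-
Tick 4: [PARSE:P3(v=17,ok=F), VALIDATE:-, TRANSFORM:P2(v=0,ok=F), EMIT:P1(v=0,ok=F)] out:-; in:P3
Tick 5: [PARSE:P4(v=17,ok=F), VALIDATE:P3(v=17,ok=T), TRANSFORM:-, EMIT:P2(v=0,ok=F)] out:P1(v=0); in:P4
Tick 6: [PARSE:P5(v=8,ok=F), VALIDATE:P4(v=17,ok=F), TRANSFORM:P3(v=68,ok=T), EMIT:-] out:P2(v=0); in:P5
Tick 7: [PARSE:P6(v=4,ok=F), VALIDATE:P5(v=8,ok=F), TRANSFORM:P4(v=0,ok=F), EMIT:P3(v=68,ok=T)] out:-; in:P6
Tick 8: [PARSE:-, VALIDATE:P6(v=4,ok=T), TRANSFORM:P5(v=0,ok=F), EMIT:P4(v=0,ok=F)] out:P3(v=68); in:-
Tick 9: [PARSE:-, VALIDATE:-, TRANSFORM:P6(v=16,ok=T), EMIT:P5(v=0,ok=F)] out:P4(v=0); in:-
Tick 10: [PARSE:-, VALIDATE:-, TRANSFORM:-, EMIT:P6(v=16,ok=T)] out:P5(v=0); in:-
Tick 11: [PARSE:-, VALIDATE:-, TRANSFORM:-, EMIT:-] out:P6(v=16); in:-
P2: arrives tick 2, valid=False (id=2, id%3=2), emit tick 6, final value 0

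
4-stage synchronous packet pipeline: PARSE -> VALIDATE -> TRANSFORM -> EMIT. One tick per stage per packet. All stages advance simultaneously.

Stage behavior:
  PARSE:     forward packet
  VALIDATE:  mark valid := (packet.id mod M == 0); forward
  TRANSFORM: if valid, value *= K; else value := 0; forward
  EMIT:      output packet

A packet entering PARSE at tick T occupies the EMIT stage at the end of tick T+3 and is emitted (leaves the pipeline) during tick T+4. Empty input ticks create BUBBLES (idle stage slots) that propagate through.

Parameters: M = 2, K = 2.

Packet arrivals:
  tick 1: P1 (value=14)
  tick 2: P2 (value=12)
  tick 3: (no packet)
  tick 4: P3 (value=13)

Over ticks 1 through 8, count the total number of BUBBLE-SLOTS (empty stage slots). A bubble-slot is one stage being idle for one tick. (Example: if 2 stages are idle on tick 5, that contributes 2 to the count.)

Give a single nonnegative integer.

Tick 1: [PARSE:P1(v=14,ok=F), VALIDATE:-, TRANSFORM:-, EMIT:-] out:-; bubbles=3
Tick 2: [PARSE:P2(v=12,ok=F), VALIDATE:P1(v=14,ok=F), TRANSFORM:-, EMIT:-] out:-; bubbles=2
Tick 3: [PARSE:-, VALIDATE:P2(v=12,ok=T), TRANSFORM:P1(v=0,ok=F), EMIT:-] out:-; bubbles=2
Tick 4: [PARSE:P3(v=13,ok=F), VALIDATE:-, TRANSFORM:P2(v=24,ok=T), EMIT:P1(v=0,ok=F)] out:-; bubbles=1
Tick 5: [PARSE:-, VALIDATE:P3(v=13,ok=F), TRANSFORM:-, EMIT:P2(v=24,ok=T)] out:P1(v=0); bubbles=2
Tick 6: [PARSE:-, VALIDATE:-, TRANSFORM:P3(v=0,ok=F), EMIT:-] out:P2(v=24); bubbles=3
Tick 7: [PARSE:-, VALIDATE:-, TRANSFORM:-, EMIT:P3(v=0,ok=F)] out:-; bubbles=3
Tick 8: [PARSE:-, VALIDATE:-, TRANSFORM:-, EMIT:-] out:P3(v=0); bubbles=4
Total bubble-slots: 20

Answer: 20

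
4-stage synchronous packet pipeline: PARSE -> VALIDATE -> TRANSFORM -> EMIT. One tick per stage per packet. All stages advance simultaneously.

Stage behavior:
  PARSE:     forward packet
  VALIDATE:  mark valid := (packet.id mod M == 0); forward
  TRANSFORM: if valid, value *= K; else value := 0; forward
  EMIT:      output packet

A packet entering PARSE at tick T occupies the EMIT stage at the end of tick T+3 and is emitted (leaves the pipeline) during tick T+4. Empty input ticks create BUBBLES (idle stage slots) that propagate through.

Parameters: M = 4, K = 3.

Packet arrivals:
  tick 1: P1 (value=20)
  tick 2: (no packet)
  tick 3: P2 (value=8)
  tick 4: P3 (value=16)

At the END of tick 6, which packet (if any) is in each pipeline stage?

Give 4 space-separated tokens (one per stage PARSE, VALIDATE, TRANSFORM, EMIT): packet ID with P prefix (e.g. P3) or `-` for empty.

Answer: - - P3 P2

Derivation:
Tick 1: [PARSE:P1(v=20,ok=F), VALIDATE:-, TRANSFORM:-, EMIT:-] out:-; in:P1
Tick 2: [PARSE:-, VALIDATE:P1(v=20,ok=F), TRANSFORM:-, EMIT:-] out:-; in:-
Tick 3: [PARSE:P2(v=8,ok=F), VALIDATE:-, TRANSFORM:P1(v=0,ok=F), EMIT:-] out:-; in:P2
Tick 4: [PARSE:P3(v=16,ok=F), VALIDATE:P2(v=8,ok=F), TRANSFORM:-, EMIT:P1(v=0,ok=F)] out:-; in:P3
Tick 5: [PARSE:-, VALIDATE:P3(v=16,ok=F), TRANSFORM:P2(v=0,ok=F), EMIT:-] out:P1(v=0); in:-
Tick 6: [PARSE:-, VALIDATE:-, TRANSFORM:P3(v=0,ok=F), EMIT:P2(v=0,ok=F)] out:-; in:-
At end of tick 6: ['-', '-', 'P3', 'P2']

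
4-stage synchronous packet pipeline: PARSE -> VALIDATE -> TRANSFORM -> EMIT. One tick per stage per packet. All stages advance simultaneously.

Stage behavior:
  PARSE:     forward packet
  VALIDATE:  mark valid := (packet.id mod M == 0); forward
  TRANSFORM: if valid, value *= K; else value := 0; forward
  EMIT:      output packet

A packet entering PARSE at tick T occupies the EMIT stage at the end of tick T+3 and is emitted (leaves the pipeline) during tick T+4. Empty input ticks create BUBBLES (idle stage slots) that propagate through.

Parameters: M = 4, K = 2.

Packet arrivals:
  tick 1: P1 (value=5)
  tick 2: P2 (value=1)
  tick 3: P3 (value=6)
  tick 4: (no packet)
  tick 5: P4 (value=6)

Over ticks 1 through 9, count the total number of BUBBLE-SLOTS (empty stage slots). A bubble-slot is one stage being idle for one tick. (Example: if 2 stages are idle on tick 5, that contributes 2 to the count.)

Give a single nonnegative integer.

Tick 1: [PARSE:P1(v=5,ok=F), VALIDATE:-, TRANSFORM:-, EMIT:-] out:-; bubbles=3
Tick 2: [PARSE:P2(v=1,ok=F), VALIDATE:P1(v=5,ok=F), TRANSFORM:-, EMIT:-] out:-; bubbles=2
Tick 3: [PARSE:P3(v=6,ok=F), VALIDATE:P2(v=1,ok=F), TRANSFORM:P1(v=0,ok=F), EMIT:-] out:-; bubbles=1
Tick 4: [PARSE:-, VALIDATE:P3(v=6,ok=F), TRANSFORM:P2(v=0,ok=F), EMIT:P1(v=0,ok=F)] out:-; bubbles=1
Tick 5: [PARSE:P4(v=6,ok=F), VALIDATE:-, TRANSFORM:P3(v=0,ok=F), EMIT:P2(v=0,ok=F)] out:P1(v=0); bubbles=1
Tick 6: [PARSE:-, VALIDATE:P4(v=6,ok=T), TRANSFORM:-, EMIT:P3(v=0,ok=F)] out:P2(v=0); bubbles=2
Tick 7: [PARSE:-, VALIDATE:-, TRANSFORM:P4(v=12,ok=T), EMIT:-] out:P3(v=0); bubbles=3
Tick 8: [PARSE:-, VALIDATE:-, TRANSFORM:-, EMIT:P4(v=12,ok=T)] out:-; bubbles=3
Tick 9: [PARSE:-, VALIDATE:-, TRANSFORM:-, EMIT:-] out:P4(v=12); bubbles=4
Total bubble-slots: 20

Answer: 20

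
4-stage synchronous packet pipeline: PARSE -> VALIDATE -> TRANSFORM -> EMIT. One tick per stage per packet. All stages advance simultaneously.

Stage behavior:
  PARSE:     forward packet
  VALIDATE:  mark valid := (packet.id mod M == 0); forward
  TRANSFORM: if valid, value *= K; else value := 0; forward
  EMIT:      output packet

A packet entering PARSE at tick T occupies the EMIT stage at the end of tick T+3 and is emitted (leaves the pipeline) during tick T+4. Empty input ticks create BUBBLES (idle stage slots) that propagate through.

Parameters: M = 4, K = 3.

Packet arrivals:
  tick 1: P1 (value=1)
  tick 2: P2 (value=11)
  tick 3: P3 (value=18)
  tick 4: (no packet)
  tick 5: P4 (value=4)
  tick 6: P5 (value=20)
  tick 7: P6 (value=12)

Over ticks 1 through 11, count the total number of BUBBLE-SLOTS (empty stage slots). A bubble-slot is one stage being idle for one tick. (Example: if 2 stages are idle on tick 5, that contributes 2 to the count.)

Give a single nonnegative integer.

Tick 1: [PARSE:P1(v=1,ok=F), VALIDATE:-, TRANSFORM:-, EMIT:-] out:-; bubbles=3
Tick 2: [PARSE:P2(v=11,ok=F), VALIDATE:P1(v=1,ok=F), TRANSFORM:-, EMIT:-] out:-; bubbles=2
Tick 3: [PARSE:P3(v=18,ok=F), VALIDATE:P2(v=11,ok=F), TRANSFORM:P1(v=0,ok=F), EMIT:-] out:-; bubbles=1
Tick 4: [PARSE:-, VALIDATE:P3(v=18,ok=F), TRANSFORM:P2(v=0,ok=F), EMIT:P1(v=0,ok=F)] out:-; bubbles=1
Tick 5: [PARSE:P4(v=4,ok=F), VALIDATE:-, TRANSFORM:P3(v=0,ok=F), EMIT:P2(v=0,ok=F)] out:P1(v=0); bubbles=1
Tick 6: [PARSE:P5(v=20,ok=F), VALIDATE:P4(v=4,ok=T), TRANSFORM:-, EMIT:P3(v=0,ok=F)] out:P2(v=0); bubbles=1
Tick 7: [PARSE:P6(v=12,ok=F), VALIDATE:P5(v=20,ok=F), TRANSFORM:P4(v=12,ok=T), EMIT:-] out:P3(v=0); bubbles=1
Tick 8: [PARSE:-, VALIDATE:P6(v=12,ok=F), TRANSFORM:P5(v=0,ok=F), EMIT:P4(v=12,ok=T)] out:-; bubbles=1
Tick 9: [PARSE:-, VALIDATE:-, TRANSFORM:P6(v=0,ok=F), EMIT:P5(v=0,ok=F)] out:P4(v=12); bubbles=2
Tick 10: [PARSE:-, VALIDATE:-, TRANSFORM:-, EMIT:P6(v=0,ok=F)] out:P5(v=0); bubbles=3
Tick 11: [PARSE:-, VALIDATE:-, TRANSFORM:-, EMIT:-] out:P6(v=0); bubbles=4
Total bubble-slots: 20

Answer: 20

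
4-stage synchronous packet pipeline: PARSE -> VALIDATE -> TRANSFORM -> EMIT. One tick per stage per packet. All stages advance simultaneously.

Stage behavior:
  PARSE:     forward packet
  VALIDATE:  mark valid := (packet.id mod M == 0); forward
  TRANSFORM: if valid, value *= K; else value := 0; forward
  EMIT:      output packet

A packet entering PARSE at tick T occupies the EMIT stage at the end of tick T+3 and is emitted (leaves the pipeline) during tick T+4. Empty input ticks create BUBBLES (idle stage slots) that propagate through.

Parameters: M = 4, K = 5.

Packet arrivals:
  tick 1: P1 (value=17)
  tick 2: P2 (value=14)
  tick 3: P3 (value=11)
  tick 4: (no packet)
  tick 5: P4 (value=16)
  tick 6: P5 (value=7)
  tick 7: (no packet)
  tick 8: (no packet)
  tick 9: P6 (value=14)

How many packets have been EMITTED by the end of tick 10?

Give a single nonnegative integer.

Tick 1: [PARSE:P1(v=17,ok=F), VALIDATE:-, TRANSFORM:-, EMIT:-] out:-; in:P1
Tick 2: [PARSE:P2(v=14,ok=F), VALIDATE:P1(v=17,ok=F), TRANSFORM:-, EMIT:-] out:-; in:P2
Tick 3: [PARSE:P3(v=11,ok=F), VALIDATE:P2(v=14,ok=F), TRANSFORM:P1(v=0,ok=F), EMIT:-] out:-; in:P3
Tick 4: [PARSE:-, VALIDATE:P3(v=11,ok=F), TRANSFORM:P2(v=0,ok=F), EMIT:P1(v=0,ok=F)] out:-; in:-
Tick 5: [PARSE:P4(v=16,ok=F), VALIDATE:-, TRANSFORM:P3(v=0,ok=F), EMIT:P2(v=0,ok=F)] out:P1(v=0); in:P4
Tick 6: [PARSE:P5(v=7,ok=F), VALIDATE:P4(v=16,ok=T), TRANSFORM:-, EMIT:P3(v=0,ok=F)] out:P2(v=0); in:P5
Tick 7: [PARSE:-, VALIDATE:P5(v=7,ok=F), TRANSFORM:P4(v=80,ok=T), EMIT:-] out:P3(v=0); in:-
Tick 8: [PARSE:-, VALIDATE:-, TRANSFORM:P5(v=0,ok=F), EMIT:P4(v=80,ok=T)] out:-; in:-
Tick 9: [PARSE:P6(v=14,ok=F), VALIDATE:-, TRANSFORM:-, EMIT:P5(v=0,ok=F)] out:P4(v=80); in:P6
Tick 10: [PARSE:-, VALIDATE:P6(v=14,ok=F), TRANSFORM:-, EMIT:-] out:P5(v=0); in:-
Emitted by tick 10: ['P1', 'P2', 'P3', 'P4', 'P5']

Answer: 5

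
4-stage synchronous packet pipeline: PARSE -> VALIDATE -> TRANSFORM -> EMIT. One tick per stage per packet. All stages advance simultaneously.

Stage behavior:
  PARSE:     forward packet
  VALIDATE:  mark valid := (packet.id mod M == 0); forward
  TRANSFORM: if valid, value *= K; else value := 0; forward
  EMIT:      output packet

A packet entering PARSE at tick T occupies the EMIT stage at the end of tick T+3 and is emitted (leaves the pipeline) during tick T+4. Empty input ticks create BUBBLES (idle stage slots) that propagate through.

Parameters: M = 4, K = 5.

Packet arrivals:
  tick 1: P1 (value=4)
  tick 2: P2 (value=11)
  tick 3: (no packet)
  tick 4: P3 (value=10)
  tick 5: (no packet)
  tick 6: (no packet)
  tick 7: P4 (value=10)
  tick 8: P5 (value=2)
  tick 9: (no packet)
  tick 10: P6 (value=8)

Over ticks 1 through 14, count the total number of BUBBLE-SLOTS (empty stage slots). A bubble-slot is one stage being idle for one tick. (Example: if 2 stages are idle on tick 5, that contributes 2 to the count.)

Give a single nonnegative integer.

Answer: 32

Derivation:
Tick 1: [PARSE:P1(v=4,ok=F), VALIDATE:-, TRANSFORM:-, EMIT:-] out:-; bubbles=3
Tick 2: [PARSE:P2(v=11,ok=F), VALIDATE:P1(v=4,ok=F), TRANSFORM:-, EMIT:-] out:-; bubbles=2
Tick 3: [PARSE:-, VALIDATE:P2(v=11,ok=F), TRANSFORM:P1(v=0,ok=F), EMIT:-] out:-; bubbles=2
Tick 4: [PARSE:P3(v=10,ok=F), VALIDATE:-, TRANSFORM:P2(v=0,ok=F), EMIT:P1(v=0,ok=F)] out:-; bubbles=1
Tick 5: [PARSE:-, VALIDATE:P3(v=10,ok=F), TRANSFORM:-, EMIT:P2(v=0,ok=F)] out:P1(v=0); bubbles=2
Tick 6: [PARSE:-, VALIDATE:-, TRANSFORM:P3(v=0,ok=F), EMIT:-] out:P2(v=0); bubbles=3
Tick 7: [PARSE:P4(v=10,ok=F), VALIDATE:-, TRANSFORM:-, EMIT:P3(v=0,ok=F)] out:-; bubbles=2
Tick 8: [PARSE:P5(v=2,ok=F), VALIDATE:P4(v=10,ok=T), TRANSFORM:-, EMIT:-] out:P3(v=0); bubbles=2
Tick 9: [PARSE:-, VALIDATE:P5(v=2,ok=F), TRANSFORM:P4(v=50,ok=T), EMIT:-] out:-; bubbles=2
Tick 10: [PARSE:P6(v=8,ok=F), VALIDATE:-, TRANSFORM:P5(v=0,ok=F), EMIT:P4(v=50,ok=T)] out:-; bubbles=1
Tick 11: [PARSE:-, VALIDATE:P6(v=8,ok=F), TRANSFORM:-, EMIT:P5(v=0,ok=F)] out:P4(v=50); bubbles=2
Tick 12: [PARSE:-, VALIDATE:-, TRANSFORM:P6(v=0,ok=F), EMIT:-] out:P5(v=0); bubbles=3
Tick 13: [PARSE:-, VALIDATE:-, TRANSFORM:-, EMIT:P6(v=0,ok=F)] out:-; bubbles=3
Tick 14: [PARSE:-, VALIDATE:-, TRANSFORM:-, EMIT:-] out:P6(v=0); bubbles=4
Total bubble-slots: 32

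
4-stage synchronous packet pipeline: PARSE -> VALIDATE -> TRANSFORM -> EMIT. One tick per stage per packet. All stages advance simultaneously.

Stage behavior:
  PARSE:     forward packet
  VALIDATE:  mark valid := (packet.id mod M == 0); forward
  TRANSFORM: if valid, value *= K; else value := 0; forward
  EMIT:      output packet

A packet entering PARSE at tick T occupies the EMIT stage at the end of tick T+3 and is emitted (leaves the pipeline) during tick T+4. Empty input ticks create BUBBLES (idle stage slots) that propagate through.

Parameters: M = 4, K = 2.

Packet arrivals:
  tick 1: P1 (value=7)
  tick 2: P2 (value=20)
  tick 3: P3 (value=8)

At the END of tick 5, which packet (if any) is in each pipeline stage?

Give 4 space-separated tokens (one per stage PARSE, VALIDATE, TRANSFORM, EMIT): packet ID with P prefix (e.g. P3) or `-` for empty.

Tick 1: [PARSE:P1(v=7,ok=F), VALIDATE:-, TRANSFORM:-, EMIT:-] out:-; in:P1
Tick 2: [PARSE:P2(v=20,ok=F), VALIDATE:P1(v=7,ok=F), TRANSFORM:-, EMIT:-] out:-; in:P2
Tick 3: [PARSE:P3(v=8,ok=F), VALIDATE:P2(v=20,ok=F), TRANSFORM:P1(v=0,ok=F), EMIT:-] out:-; in:P3
Tick 4: [PARSE:-, VALIDATE:P3(v=8,ok=F), TRANSFORM:P2(v=0,ok=F), EMIT:P1(v=0,ok=F)] out:-; in:-
Tick 5: [PARSE:-, VALIDATE:-, TRANSFORM:P3(v=0,ok=F), EMIT:P2(v=0,ok=F)] out:P1(v=0); in:-
At end of tick 5: ['-', '-', 'P3', 'P2']

Answer: - - P3 P2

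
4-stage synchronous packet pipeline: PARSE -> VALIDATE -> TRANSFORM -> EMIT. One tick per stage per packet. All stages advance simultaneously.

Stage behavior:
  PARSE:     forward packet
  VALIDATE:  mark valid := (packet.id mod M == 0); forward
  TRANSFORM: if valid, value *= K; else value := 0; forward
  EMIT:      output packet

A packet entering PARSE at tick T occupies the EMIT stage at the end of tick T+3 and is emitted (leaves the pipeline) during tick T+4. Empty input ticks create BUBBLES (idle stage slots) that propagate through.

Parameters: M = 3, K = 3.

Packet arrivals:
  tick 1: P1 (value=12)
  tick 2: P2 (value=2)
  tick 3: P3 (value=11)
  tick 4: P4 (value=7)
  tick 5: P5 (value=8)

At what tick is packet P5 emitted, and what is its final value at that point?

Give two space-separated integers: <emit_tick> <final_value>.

Answer: 9 0

Derivation:
Tick 1: [PARSE:P1(v=12,ok=F), VALIDATE:-, TRANSFORM:-, EMIT:-] out:-; in:P1
Tick 2: [PARSE:P2(v=2,ok=F), VALIDATE:P1(v=12,ok=F), TRANSFORM:-, EMIT:-] out:-; in:P2
Tick 3: [PARSE:P3(v=11,ok=F), VALIDATE:P2(v=2,ok=F), TRANSFORM:P1(v=0,ok=F), EMIT:-] out:-; in:P3
Tick 4: [PARSE:P4(v=7,ok=F), VALIDATE:P3(v=11,ok=T), TRANSFORM:P2(v=0,ok=F), EMIT:P1(v=0,ok=F)] out:-; in:P4
Tick 5: [PARSE:P5(v=8,ok=F), VALIDATE:P4(v=7,ok=F), TRANSFORM:P3(v=33,ok=T), EMIT:P2(v=0,ok=F)] out:P1(v=0); in:P5
Tick 6: [PARSE:-, VALIDATE:P5(v=8,ok=F), TRANSFORM:P4(v=0,ok=F), EMIT:P3(v=33,ok=T)] out:P2(v=0); in:-
Tick 7: [PARSE:-, VALIDATE:-, TRANSFORM:P5(v=0,ok=F), EMIT:P4(v=0,ok=F)] out:P3(v=33); in:-
Tick 8: [PARSE:-, VALIDATE:-, TRANSFORM:-, EMIT:P5(v=0,ok=F)] out:P4(v=0); in:-
Tick 9: [PARSE:-, VALIDATE:-, TRANSFORM:-, EMIT:-] out:P5(v=0); in:-
P5: arrives tick 5, valid=False (id=5, id%3=2), emit tick 9, final value 0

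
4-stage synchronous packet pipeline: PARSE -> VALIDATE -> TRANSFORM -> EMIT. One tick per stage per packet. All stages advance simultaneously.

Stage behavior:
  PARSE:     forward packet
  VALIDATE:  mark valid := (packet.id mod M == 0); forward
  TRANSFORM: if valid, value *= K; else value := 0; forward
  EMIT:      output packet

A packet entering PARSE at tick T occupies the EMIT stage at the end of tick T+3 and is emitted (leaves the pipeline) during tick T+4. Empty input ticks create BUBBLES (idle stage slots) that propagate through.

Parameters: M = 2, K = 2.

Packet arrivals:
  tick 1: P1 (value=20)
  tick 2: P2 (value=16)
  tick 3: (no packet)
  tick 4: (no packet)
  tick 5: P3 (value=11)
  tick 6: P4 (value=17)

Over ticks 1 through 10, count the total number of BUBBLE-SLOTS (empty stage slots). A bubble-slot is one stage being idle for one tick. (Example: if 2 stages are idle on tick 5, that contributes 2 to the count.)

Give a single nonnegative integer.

Answer: 24

Derivation:
Tick 1: [PARSE:P1(v=20,ok=F), VALIDATE:-, TRANSFORM:-, EMIT:-] out:-; bubbles=3
Tick 2: [PARSE:P2(v=16,ok=F), VALIDATE:P1(v=20,ok=F), TRANSFORM:-, EMIT:-] out:-; bubbles=2
Tick 3: [PARSE:-, VALIDATE:P2(v=16,ok=T), TRANSFORM:P1(v=0,ok=F), EMIT:-] out:-; bubbles=2
Tick 4: [PARSE:-, VALIDATE:-, TRANSFORM:P2(v=32,ok=T), EMIT:P1(v=0,ok=F)] out:-; bubbles=2
Tick 5: [PARSE:P3(v=11,ok=F), VALIDATE:-, TRANSFORM:-, EMIT:P2(v=32,ok=T)] out:P1(v=0); bubbles=2
Tick 6: [PARSE:P4(v=17,ok=F), VALIDATE:P3(v=11,ok=F), TRANSFORM:-, EMIT:-] out:P2(v=32); bubbles=2
Tick 7: [PARSE:-, VALIDATE:P4(v=17,ok=T), TRANSFORM:P3(v=0,ok=F), EMIT:-] out:-; bubbles=2
Tick 8: [PARSE:-, VALIDATE:-, TRANSFORM:P4(v=34,ok=T), EMIT:P3(v=0,ok=F)] out:-; bubbles=2
Tick 9: [PARSE:-, VALIDATE:-, TRANSFORM:-, EMIT:P4(v=34,ok=T)] out:P3(v=0); bubbles=3
Tick 10: [PARSE:-, VALIDATE:-, TRANSFORM:-, EMIT:-] out:P4(v=34); bubbles=4
Total bubble-slots: 24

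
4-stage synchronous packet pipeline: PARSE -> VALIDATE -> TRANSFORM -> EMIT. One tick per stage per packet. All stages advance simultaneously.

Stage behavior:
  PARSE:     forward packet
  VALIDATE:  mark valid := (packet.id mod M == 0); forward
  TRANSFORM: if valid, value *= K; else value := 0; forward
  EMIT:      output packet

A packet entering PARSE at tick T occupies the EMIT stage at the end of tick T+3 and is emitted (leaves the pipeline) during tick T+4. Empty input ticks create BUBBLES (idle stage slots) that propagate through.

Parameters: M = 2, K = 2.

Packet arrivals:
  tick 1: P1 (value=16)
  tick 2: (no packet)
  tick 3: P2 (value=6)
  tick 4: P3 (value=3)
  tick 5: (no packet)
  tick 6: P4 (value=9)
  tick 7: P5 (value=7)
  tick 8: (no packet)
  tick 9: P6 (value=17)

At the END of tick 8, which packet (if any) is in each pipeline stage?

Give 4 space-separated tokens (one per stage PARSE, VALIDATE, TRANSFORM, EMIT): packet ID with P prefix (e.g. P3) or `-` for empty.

Tick 1: [PARSE:P1(v=16,ok=F), VALIDATE:-, TRANSFORM:-, EMIT:-] out:-; in:P1
Tick 2: [PARSE:-, VALIDATE:P1(v=16,ok=F), TRANSFORM:-, EMIT:-] out:-; in:-
Tick 3: [PARSE:P2(v=6,ok=F), VALIDATE:-, TRANSFORM:P1(v=0,ok=F), EMIT:-] out:-; in:P2
Tick 4: [PARSE:P3(v=3,ok=F), VALIDATE:P2(v=6,ok=T), TRANSFORM:-, EMIT:P1(v=0,ok=F)] out:-; in:P3
Tick 5: [PARSE:-, VALIDATE:P3(v=3,ok=F), TRANSFORM:P2(v=12,ok=T), EMIT:-] out:P1(v=0); in:-
Tick 6: [PARSE:P4(v=9,ok=F), VALIDATE:-, TRANSFORM:P3(v=0,ok=F), EMIT:P2(v=12,ok=T)] out:-; in:P4
Tick 7: [PARSE:P5(v=7,ok=F), VALIDATE:P4(v=9,ok=T), TRANSFORM:-, EMIT:P3(v=0,ok=F)] out:P2(v=12); in:P5
Tick 8: [PARSE:-, VALIDATE:P5(v=7,ok=F), TRANSFORM:P4(v=18,ok=T), EMIT:-] out:P3(v=0); in:-
At end of tick 8: ['-', 'P5', 'P4', '-']

Answer: - P5 P4 -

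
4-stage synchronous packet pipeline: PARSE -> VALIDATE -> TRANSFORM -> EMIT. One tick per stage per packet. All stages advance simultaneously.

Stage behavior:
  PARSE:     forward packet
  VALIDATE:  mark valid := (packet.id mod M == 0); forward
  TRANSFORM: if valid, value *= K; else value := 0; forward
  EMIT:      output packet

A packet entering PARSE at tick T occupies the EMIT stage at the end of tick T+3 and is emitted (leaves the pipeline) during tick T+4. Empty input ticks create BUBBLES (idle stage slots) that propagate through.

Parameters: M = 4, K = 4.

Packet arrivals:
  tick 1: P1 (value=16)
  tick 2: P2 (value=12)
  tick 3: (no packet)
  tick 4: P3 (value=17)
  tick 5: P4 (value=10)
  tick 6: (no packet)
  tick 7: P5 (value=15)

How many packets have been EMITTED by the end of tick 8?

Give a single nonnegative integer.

Answer: 3

Derivation:
Tick 1: [PARSE:P1(v=16,ok=F), VALIDATE:-, TRANSFORM:-, EMIT:-] out:-; in:P1
Tick 2: [PARSE:P2(v=12,ok=F), VALIDATE:P1(v=16,ok=F), TRANSFORM:-, EMIT:-] out:-; in:P2
Tick 3: [PARSE:-, VALIDATE:P2(v=12,ok=F), TRANSFORM:P1(v=0,ok=F), EMIT:-] out:-; in:-
Tick 4: [PARSE:P3(v=17,ok=F), VALIDATE:-, TRANSFORM:P2(v=0,ok=F), EMIT:P1(v=0,ok=F)] out:-; in:P3
Tick 5: [PARSE:P4(v=10,ok=F), VALIDATE:P3(v=17,ok=F), TRANSFORM:-, EMIT:P2(v=0,ok=F)] out:P1(v=0); in:P4
Tick 6: [PARSE:-, VALIDATE:P4(v=10,ok=T), TRANSFORM:P3(v=0,ok=F), EMIT:-] out:P2(v=0); in:-
Tick 7: [PARSE:P5(v=15,ok=F), VALIDATE:-, TRANSFORM:P4(v=40,ok=T), EMIT:P3(v=0,ok=F)] out:-; in:P5
Tick 8: [PARSE:-, VALIDATE:P5(v=15,ok=F), TRANSFORM:-, EMIT:P4(v=40,ok=T)] out:P3(v=0); in:-
Emitted by tick 8: ['P1', 'P2', 'P3']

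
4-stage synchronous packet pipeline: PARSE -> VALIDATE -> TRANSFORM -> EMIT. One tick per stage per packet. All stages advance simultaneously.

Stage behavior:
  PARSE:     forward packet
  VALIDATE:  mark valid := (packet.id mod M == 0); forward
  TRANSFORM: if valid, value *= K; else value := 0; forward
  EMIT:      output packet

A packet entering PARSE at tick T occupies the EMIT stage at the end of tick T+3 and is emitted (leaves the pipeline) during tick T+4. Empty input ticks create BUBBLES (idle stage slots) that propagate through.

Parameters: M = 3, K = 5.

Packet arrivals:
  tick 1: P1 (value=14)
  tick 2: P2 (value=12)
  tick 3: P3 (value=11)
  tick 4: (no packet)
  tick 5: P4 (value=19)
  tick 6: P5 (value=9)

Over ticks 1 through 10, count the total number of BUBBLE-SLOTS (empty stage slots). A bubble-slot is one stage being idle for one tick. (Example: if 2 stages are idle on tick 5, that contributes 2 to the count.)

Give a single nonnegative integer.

Answer: 20

Derivation:
Tick 1: [PARSE:P1(v=14,ok=F), VALIDATE:-, TRANSFORM:-, EMIT:-] out:-; bubbles=3
Tick 2: [PARSE:P2(v=12,ok=F), VALIDATE:P1(v=14,ok=F), TRANSFORM:-, EMIT:-] out:-; bubbles=2
Tick 3: [PARSE:P3(v=11,ok=F), VALIDATE:P2(v=12,ok=F), TRANSFORM:P1(v=0,ok=F), EMIT:-] out:-; bubbles=1
Tick 4: [PARSE:-, VALIDATE:P3(v=11,ok=T), TRANSFORM:P2(v=0,ok=F), EMIT:P1(v=0,ok=F)] out:-; bubbles=1
Tick 5: [PARSE:P4(v=19,ok=F), VALIDATE:-, TRANSFORM:P3(v=55,ok=T), EMIT:P2(v=0,ok=F)] out:P1(v=0); bubbles=1
Tick 6: [PARSE:P5(v=9,ok=F), VALIDATE:P4(v=19,ok=F), TRANSFORM:-, EMIT:P3(v=55,ok=T)] out:P2(v=0); bubbles=1
Tick 7: [PARSE:-, VALIDATE:P5(v=9,ok=F), TRANSFORM:P4(v=0,ok=F), EMIT:-] out:P3(v=55); bubbles=2
Tick 8: [PARSE:-, VALIDATE:-, TRANSFORM:P5(v=0,ok=F), EMIT:P4(v=0,ok=F)] out:-; bubbles=2
Tick 9: [PARSE:-, VALIDATE:-, TRANSFORM:-, EMIT:P5(v=0,ok=F)] out:P4(v=0); bubbles=3
Tick 10: [PARSE:-, VALIDATE:-, TRANSFORM:-, EMIT:-] out:P5(v=0); bubbles=4
Total bubble-slots: 20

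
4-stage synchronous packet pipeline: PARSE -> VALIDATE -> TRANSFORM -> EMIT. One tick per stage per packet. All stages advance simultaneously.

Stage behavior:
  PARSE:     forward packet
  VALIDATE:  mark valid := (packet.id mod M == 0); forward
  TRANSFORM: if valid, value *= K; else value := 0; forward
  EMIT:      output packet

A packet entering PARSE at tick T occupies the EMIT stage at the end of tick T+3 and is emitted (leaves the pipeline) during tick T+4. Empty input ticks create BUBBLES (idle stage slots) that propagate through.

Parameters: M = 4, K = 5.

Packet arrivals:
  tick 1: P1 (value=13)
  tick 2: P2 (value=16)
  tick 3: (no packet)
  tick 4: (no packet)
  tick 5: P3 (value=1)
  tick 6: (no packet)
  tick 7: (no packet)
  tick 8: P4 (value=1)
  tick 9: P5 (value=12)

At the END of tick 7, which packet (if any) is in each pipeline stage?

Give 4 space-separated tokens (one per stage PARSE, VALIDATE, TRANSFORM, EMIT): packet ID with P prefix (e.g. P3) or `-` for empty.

Answer: - - P3 -

Derivation:
Tick 1: [PARSE:P1(v=13,ok=F), VALIDATE:-, TRANSFORM:-, EMIT:-] out:-; in:P1
Tick 2: [PARSE:P2(v=16,ok=F), VALIDATE:P1(v=13,ok=F), TRANSFORM:-, EMIT:-] out:-; in:P2
Tick 3: [PARSE:-, VALIDATE:P2(v=16,ok=F), TRANSFORM:P1(v=0,ok=F), EMIT:-] out:-; in:-
Tick 4: [PARSE:-, VALIDATE:-, TRANSFORM:P2(v=0,ok=F), EMIT:P1(v=0,ok=F)] out:-; in:-
Tick 5: [PARSE:P3(v=1,ok=F), VALIDATE:-, TRANSFORM:-, EMIT:P2(v=0,ok=F)] out:P1(v=0); in:P3
Tick 6: [PARSE:-, VALIDATE:P3(v=1,ok=F), TRANSFORM:-, EMIT:-] out:P2(v=0); in:-
Tick 7: [PARSE:-, VALIDATE:-, TRANSFORM:P3(v=0,ok=F), EMIT:-] out:-; in:-
At end of tick 7: ['-', '-', 'P3', '-']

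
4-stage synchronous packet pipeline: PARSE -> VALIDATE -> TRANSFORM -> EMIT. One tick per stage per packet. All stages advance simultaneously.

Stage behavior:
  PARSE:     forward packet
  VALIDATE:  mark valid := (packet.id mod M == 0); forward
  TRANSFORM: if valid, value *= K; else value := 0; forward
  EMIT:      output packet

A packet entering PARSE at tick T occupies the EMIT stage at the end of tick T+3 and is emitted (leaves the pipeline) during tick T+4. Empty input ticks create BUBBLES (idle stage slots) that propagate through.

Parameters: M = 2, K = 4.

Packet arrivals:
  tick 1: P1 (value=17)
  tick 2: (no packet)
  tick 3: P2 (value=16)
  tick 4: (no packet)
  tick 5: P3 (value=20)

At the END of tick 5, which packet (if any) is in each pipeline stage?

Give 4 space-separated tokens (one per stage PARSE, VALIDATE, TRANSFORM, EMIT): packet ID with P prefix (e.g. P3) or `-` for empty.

Tick 1: [PARSE:P1(v=17,ok=F), VALIDATE:-, TRANSFORM:-, EMIT:-] out:-; in:P1
Tick 2: [PARSE:-, VALIDATE:P1(v=17,ok=F), TRANSFORM:-, EMIT:-] out:-; in:-
Tick 3: [PARSE:P2(v=16,ok=F), VALIDATE:-, TRANSFORM:P1(v=0,ok=F), EMIT:-] out:-; in:P2
Tick 4: [PARSE:-, VALIDATE:P2(v=16,ok=T), TRANSFORM:-, EMIT:P1(v=0,ok=F)] out:-; in:-
Tick 5: [PARSE:P3(v=20,ok=F), VALIDATE:-, TRANSFORM:P2(v=64,ok=T), EMIT:-] out:P1(v=0); in:P3
At end of tick 5: ['P3', '-', 'P2', '-']

Answer: P3 - P2 -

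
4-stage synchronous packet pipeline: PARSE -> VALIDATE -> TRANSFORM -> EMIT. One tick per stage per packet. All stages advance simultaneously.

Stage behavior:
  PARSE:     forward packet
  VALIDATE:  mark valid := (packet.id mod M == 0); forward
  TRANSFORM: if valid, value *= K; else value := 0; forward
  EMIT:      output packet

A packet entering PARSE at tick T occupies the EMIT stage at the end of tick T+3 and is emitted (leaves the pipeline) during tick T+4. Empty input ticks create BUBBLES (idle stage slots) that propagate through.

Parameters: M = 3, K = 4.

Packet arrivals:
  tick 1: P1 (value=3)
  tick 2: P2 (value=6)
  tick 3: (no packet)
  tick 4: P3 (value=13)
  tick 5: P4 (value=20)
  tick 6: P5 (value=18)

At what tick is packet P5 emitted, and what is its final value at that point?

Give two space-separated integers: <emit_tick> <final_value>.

Tick 1: [PARSE:P1(v=3,ok=F), VALIDATE:-, TRANSFORM:-, EMIT:-] out:-; in:P1
Tick 2: [PARSE:P2(v=6,ok=F), VALIDATE:P1(v=3,ok=F), TRANSFORM:-, EMIT:-] out:-; in:P2
Tick 3: [PARSE:-, VALIDATE:P2(v=6,ok=F), TRANSFORM:P1(v=0,ok=F), EMIT:-] out:-; in:-
Tick 4: [PARSE:P3(v=13,ok=F), VALIDATE:-, TRANSFORM:P2(v=0,ok=F), EMIT:P1(v=0,ok=F)] out:-; in:P3
Tick 5: [PARSE:P4(v=20,ok=F), VALIDATE:P3(v=13,ok=T), TRANSFORM:-, EMIT:P2(v=0,ok=F)] out:P1(v=0); in:P4
Tick 6: [PARSE:P5(v=18,ok=F), VALIDATE:P4(v=20,ok=F), TRANSFORM:P3(v=52,ok=T), EMIT:-] out:P2(v=0); in:P5
Tick 7: [PARSE:-, VALIDATE:P5(v=18,ok=F), TRANSFORM:P4(v=0,ok=F), EMIT:P3(v=52,ok=T)] out:-; in:-
Tick 8: [PARSE:-, VALIDATE:-, TRANSFORM:P5(v=0,ok=F), EMIT:P4(v=0,ok=F)] out:P3(v=52); in:-
Tick 9: [PARSE:-, VALIDATE:-, TRANSFORM:-, EMIT:P5(v=0,ok=F)] out:P4(v=0); in:-
Tick 10: [PARSE:-, VALIDATE:-, TRANSFORM:-, EMIT:-] out:P5(v=0); in:-
P5: arrives tick 6, valid=False (id=5, id%3=2), emit tick 10, final value 0

Answer: 10 0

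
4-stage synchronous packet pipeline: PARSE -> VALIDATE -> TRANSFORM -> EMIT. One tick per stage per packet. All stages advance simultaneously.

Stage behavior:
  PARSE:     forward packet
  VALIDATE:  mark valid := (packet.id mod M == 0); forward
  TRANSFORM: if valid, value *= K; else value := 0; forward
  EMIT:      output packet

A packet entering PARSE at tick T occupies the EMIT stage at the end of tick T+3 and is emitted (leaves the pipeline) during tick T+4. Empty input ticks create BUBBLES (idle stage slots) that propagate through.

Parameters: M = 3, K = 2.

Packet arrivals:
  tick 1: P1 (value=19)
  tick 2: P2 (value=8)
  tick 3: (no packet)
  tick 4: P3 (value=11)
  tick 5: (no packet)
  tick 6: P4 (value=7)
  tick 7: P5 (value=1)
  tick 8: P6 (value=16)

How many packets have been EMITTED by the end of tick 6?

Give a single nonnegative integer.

Tick 1: [PARSE:P1(v=19,ok=F), VALIDATE:-, TRANSFORM:-, EMIT:-] out:-; in:P1
Tick 2: [PARSE:P2(v=8,ok=F), VALIDATE:P1(v=19,ok=F), TRANSFORM:-, EMIT:-] out:-; in:P2
Tick 3: [PARSE:-, VALIDATE:P2(v=8,ok=F), TRANSFORM:P1(v=0,ok=F), EMIT:-] out:-; in:-
Tick 4: [PARSE:P3(v=11,ok=F), VALIDATE:-, TRANSFORM:P2(v=0,ok=F), EMIT:P1(v=0,ok=F)] out:-; in:P3
Tick 5: [PARSE:-, VALIDATE:P3(v=11,ok=T), TRANSFORM:-, EMIT:P2(v=0,ok=F)] out:P1(v=0); in:-
Tick 6: [PARSE:P4(v=7,ok=F), VALIDATE:-, TRANSFORM:P3(v=22,ok=T), EMIT:-] out:P2(v=0); in:P4
Emitted by tick 6: ['P1', 'P2']

Answer: 2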